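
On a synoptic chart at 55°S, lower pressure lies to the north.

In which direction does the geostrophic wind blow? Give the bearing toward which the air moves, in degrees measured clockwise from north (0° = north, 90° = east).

The pressure-gradient force points toward the north (bearing 000°).
Geostrophic balance: in the Southern Hemisphere the Coriolis force deflects motion to the left, so the geostrophic wind blows 90° to the left of the pressure-gradient force (low pressure on the right).
Rotating 000° by 90° counterclockwise gives 270° — the wind blows toward the west.

270°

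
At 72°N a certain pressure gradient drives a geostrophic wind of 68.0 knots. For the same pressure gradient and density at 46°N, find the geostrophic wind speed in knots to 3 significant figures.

With the same pressure gradient and density, V_g ∝ 1/f ∝ 1/sin φ.
V₂ = V₁ · sin φ₁ / sin φ₂ = 68.0 × sin 72° / sin 46°
V₂ = 68.0 × 0.9511/0.7193 = 89.9 knots

89.9 knots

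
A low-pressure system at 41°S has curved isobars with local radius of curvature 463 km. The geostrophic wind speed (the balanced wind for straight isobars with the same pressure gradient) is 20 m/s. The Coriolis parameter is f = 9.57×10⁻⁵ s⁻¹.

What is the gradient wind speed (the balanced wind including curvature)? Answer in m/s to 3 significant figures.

15.0 m/s

Around a low, centrifugal force acts outward with Coriolis, so pressure-gradient force balances both:
(1/ρ)|∂P/∂n| = fV + V²/R  →  V² + fR·V − fR·V_g = 0
With fR = 9.57×10⁻⁵ × 463×10³ m = 44.3 m/s:
V = [−fR + √((fR)² + 4 fR V_g)]/2 = [−44.3 + √(44.3² + 4×44.3×20)]/2 = 15 m/s
Subgeostrophic (V < V_g = 20 m/s), as expected around a low.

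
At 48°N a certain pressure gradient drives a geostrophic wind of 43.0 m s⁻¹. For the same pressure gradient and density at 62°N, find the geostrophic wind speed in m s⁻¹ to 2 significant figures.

With the same pressure gradient and density, V_g ∝ 1/f ∝ 1/sin φ.
V₂ = V₁ · sin φ₁ / sin φ₂ = 43.0 × sin 48° / sin 62°
V₂ = 43.0 × 0.7431/0.8829 = 36 m s⁻¹

36 m s⁻¹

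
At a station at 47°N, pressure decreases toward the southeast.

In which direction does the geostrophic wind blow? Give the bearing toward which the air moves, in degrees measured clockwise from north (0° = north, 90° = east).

The pressure-gradient force points toward the southeast (bearing 135°).
Geostrophic balance: in the Northern Hemisphere the Coriolis force deflects motion to the right, so the geostrophic wind blows 90° to the right of the pressure-gradient force (low pressure on the left).
Rotating 135° by 90° clockwise gives 225° — the wind blows toward the southwest.

225°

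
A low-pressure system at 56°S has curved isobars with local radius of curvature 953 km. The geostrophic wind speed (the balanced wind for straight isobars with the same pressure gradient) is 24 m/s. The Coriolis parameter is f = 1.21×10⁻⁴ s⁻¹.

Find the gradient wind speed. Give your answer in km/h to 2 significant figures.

73 km/h

Around a low, centrifugal force acts outward with Coriolis, so pressure-gradient force balances both:
(1/ρ)|∂P/∂n| = fV + V²/R  →  V² + fR·V − fR·V_g = 0
With fR = 1.21×10⁻⁴ × 953×10³ m = 115 m/s:
V = [−fR + √((fR)² + 4 fR V_g)]/2 = [−115 + √(115² + 4×115×24)]/2 = 20.4 m/s
Subgeostrophic (V < V_g = 24 m/s), as expected around a low.
Converting: 20.4 m/s × 3.6 = 73 km/h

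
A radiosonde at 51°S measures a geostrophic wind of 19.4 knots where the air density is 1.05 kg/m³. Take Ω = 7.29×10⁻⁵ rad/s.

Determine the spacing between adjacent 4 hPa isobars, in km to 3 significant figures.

Coriolis parameter at 51°S:
f = 2Ω sin φ = 2 × 7.29×10⁻⁵ × sin 51° = 1.13×10⁻⁴ s⁻¹
Wind speed in SI: 19.4 knots = 9.98 m/s
Geostrophic balance rearranged: |∂P/∂n| = f ρ V_g
|∂P/∂n| = 1.13×10⁻⁴ × 1.05 × 9.98 = 1.19×10⁻³ Pa/m
Isobar spacing: Δn = ΔP/|∂P/∂n| = 400 Pa / 1.19×10⁻³ Pa/m = 336877 m ≈ 337 km

337 km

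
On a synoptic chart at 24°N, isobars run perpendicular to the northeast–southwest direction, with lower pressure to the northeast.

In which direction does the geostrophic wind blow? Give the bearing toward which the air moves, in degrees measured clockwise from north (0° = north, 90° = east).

The pressure-gradient force points toward the northeast (bearing 045°).
Geostrophic balance: in the Northern Hemisphere the Coriolis force deflects motion to the right, so the geostrophic wind blows 90° to the right of the pressure-gradient force (low pressure on the left).
Rotating 045° by 90° clockwise gives 135° — the wind blows toward the southeast.

135°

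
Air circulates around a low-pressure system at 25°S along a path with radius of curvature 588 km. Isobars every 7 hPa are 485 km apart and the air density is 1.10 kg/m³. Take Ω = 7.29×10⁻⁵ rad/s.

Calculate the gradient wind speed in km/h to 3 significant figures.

54.2 km/h

Coriolis parameter at 25°S:
f = 2Ω sin φ = 2 × 7.29×10⁻⁵ × sin 25° = 6.16×10⁻⁵ s⁻¹
Pressure gradient: |∂P/∂n| = 700 Pa / 485000 m = 1.44×10⁻³ Pa/m
Geostrophic speed: V_g = |∂P/∂n|/(fρ) = 1.44×10⁻³/(6.16×10⁻⁵ × 1.10) = 21.3 m/s
Around a low, centrifugal force acts outward with Coriolis, so pressure-gradient force balances both:
(1/ρ)|∂P/∂n| = fV + V²/R  →  V² + fR·V − fR·V_g = 0
With fR = 6.16×10⁻⁵ × 588×10³ m = 36.2 m/s:
V = [−fR + √((fR)² + 4 fR V_g)]/2 = [−36.2 + √(36.2² + 4×36.2×21.3)]/2 = 15 m/s
Subgeostrophic (V < V_g = 21.3 m/s), as expected around a low.
Converting: 15 m/s × 3.6 = 54.2 km/h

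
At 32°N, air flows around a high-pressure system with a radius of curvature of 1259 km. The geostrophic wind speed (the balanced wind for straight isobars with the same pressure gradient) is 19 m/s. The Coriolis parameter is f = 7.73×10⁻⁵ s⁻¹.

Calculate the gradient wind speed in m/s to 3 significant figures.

Around a high, pressure-gradient force acts outward with centrifugal, so Coriolis balances both:
fV = (1/ρ)|∂P/∂n| + V²/R  →  V² − fR·V + fR·V_g = 0
With fR = 7.73×10⁻⁵ × 1259×10³ m = 97.3 m/s:
V = [fR − √((fR)² − 4 fR V_g)]/2 = [97.3 − √(97.3² − 4×97.3×19)]/2 = 25.9 m/s
Supergeostrophic (V > V_g = 19 m/s), as expected around a high.

25.9 m/s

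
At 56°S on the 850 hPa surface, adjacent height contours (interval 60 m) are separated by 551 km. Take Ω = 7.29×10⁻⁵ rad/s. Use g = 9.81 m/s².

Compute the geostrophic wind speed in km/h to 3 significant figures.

Coriolis parameter at 56°S:
f = 2Ω sin φ = 2 × 7.29×10⁻⁵ × sin 56° = 1.21×10⁻⁴ s⁻¹
Height gradient: |∂Z/∂n| = 60 m / 551000 m = 1.09×10⁻⁴
On a pressure surface, geostrophic balance gives V_g = (g/f)|∂Z/∂n|:
V_g = 9.81 × 1.09×10⁻⁴ / 1.21×10⁻⁴ = 8.84 m/s
Converting: 8.84 m/s × 3.6 = 31.8 km/h

31.8 km/h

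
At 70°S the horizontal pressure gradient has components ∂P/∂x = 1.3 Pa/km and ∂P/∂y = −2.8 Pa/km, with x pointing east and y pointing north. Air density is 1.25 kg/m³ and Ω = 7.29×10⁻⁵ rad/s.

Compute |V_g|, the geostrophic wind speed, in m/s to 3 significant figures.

Coriolis parameter at 70°S:
f = 2Ω sin φ = 2 × 7.29×10⁻⁵ × sin 70° = 1.37×10⁻⁴ s⁻¹
In the Southern Hemisphere f is negative: f = −1.37×10⁻⁴ s⁻¹.
Component geostrophic relations (x east, y north):
u_g = −(1/(fρ)) ∂P/∂y,  v_g = (1/(fρ)) ∂P/∂x
u_g = −(−2.8×10⁻³)/(−1.37×10⁻⁴ × 1.25) = −16.3 m/s;  v_g = (1.3×10⁻³)/(−1.37×10⁻⁴ × 1.25) = −7.59 m/s
|V_g| = √(u_g² + v_g²) = 18.0 m/s

18.0 m/s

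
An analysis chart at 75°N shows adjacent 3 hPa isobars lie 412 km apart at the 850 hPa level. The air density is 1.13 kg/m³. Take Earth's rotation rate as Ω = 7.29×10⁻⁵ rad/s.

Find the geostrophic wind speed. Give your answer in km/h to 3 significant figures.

Coriolis parameter at 75°N:
f = 2Ω sin φ = 2 × 7.29×10⁻⁵ × sin 75° = 1.41×10⁻⁴ s⁻¹
Pressure gradient: |∂P/∂n| = 300 Pa / 412000 m = 7.28×10⁻⁴ Pa/m
Geostrophic balance (pressure-gradient force = Coriolis force):
V_g = (1/(fρ)) |∂P/∂n| = 7.28×10⁻⁴ / (1.41×10⁻⁴ × 1.13) = 4.58 m/s
Converting: 4.58 m/s × 3.6 = 16.5 km/h

16.5 km/h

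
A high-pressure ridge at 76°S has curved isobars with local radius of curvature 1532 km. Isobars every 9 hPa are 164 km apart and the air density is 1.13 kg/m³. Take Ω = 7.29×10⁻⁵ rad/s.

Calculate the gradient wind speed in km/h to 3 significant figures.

154 km/h

Coriolis parameter at 76°S:
f = 2Ω sin φ = 2 × 7.29×10⁻⁵ × sin 76° = 1.41×10⁻⁴ s⁻¹
Pressure gradient: |∂P/∂n| = 900 Pa / 164000 m = 5.49×10⁻³ Pa/m
Geostrophic speed: V_g = |∂P/∂n|/(fρ) = 5.49×10⁻³/(1.41×10⁻⁴ × 1.13) = 34.3 m/s
Around a high, pressure-gradient force acts outward with centrifugal, so Coriolis balances both:
fV = (1/ρ)|∂P/∂n| + V²/R  →  V² − fR·V + fR·V_g = 0
With fR = 1.41×10⁻⁴ × 1532×10³ m = 217 m/s:
V = [fR − √((fR)² − 4 fR V_g)]/2 = [217 − √(217² − 4×217×34.3)]/2 = 42.8 m/s
Supergeostrophic (V > V_g = 34.3 m/s), as expected around a high.
Converting: 42.8 m/s × 3.6 = 154 km/h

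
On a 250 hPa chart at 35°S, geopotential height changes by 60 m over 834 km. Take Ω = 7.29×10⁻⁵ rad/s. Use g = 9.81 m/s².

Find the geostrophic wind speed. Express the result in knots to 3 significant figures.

16.4 knots

Coriolis parameter at 35°S:
f = 2Ω sin φ = 2 × 7.29×10⁻⁵ × sin 35° = 8.36×10⁻⁵ s⁻¹
Height gradient: |∂Z/∂n| = 60 m / 834000 m = 7.19×10⁻⁵
On a pressure surface, geostrophic balance gives V_g = (g/f)|∂Z/∂n|:
V_g = 9.81 × 7.19×10⁻⁵ / 8.36×10⁻⁵ = 8.44 m/s
Converting: 8.44 m/s × 1.944 = 16.4 knots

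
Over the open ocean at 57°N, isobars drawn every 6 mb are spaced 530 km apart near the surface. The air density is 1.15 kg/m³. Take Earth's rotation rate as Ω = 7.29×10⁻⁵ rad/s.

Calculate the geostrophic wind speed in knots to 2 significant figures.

Coriolis parameter at 57°N:
f = 2Ω sin φ = 2 × 7.29×10⁻⁵ × sin 57° = 1.22×10⁻⁴ s⁻¹
Pressure gradient: |∂P/∂n| = 600 Pa / 530000 m = 1.13×10⁻³ Pa/m
Geostrophic balance (pressure-gradient force = Coriolis force):
V_g = (1/(fρ)) |∂P/∂n| = 1.13×10⁻³ / (1.22×10⁻⁴ × 1.15) = 8.05 m/s
Converting: 8.05 m/s × 1.944 = 16 knots

16 knots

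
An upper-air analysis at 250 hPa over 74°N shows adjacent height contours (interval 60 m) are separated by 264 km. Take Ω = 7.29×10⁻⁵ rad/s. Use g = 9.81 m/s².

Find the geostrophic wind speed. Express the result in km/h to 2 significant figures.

Coriolis parameter at 74°N:
f = 2Ω sin φ = 2 × 7.29×10⁻⁵ × sin 74° = 1.40×10⁻⁴ s⁻¹
Height gradient: |∂Z/∂n| = 60 m / 264000 m = 2.27×10⁻⁴
On a pressure surface, geostrophic balance gives V_g = (g/f)|∂Z/∂n|:
V_g = 9.81 × 2.27×10⁻⁴ / 1.40×10⁻⁴ = 15.9 m/s
Converting: 15.9 m/s × 3.6 = 57 km/h

57 km/h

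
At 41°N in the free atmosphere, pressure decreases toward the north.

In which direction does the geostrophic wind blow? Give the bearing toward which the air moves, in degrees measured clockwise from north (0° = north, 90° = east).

The pressure-gradient force points toward the north (bearing 000°).
Geostrophic balance: in the Northern Hemisphere the Coriolis force deflects motion to the right, so the geostrophic wind blows 90° to the right of the pressure-gradient force (low pressure on the left).
Rotating 000° by 90° clockwise gives 090° — the wind blows toward the east.

090°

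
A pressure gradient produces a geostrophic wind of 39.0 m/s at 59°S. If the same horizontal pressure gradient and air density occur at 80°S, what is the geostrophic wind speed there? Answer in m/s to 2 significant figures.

34 m/s

With the same pressure gradient and density, V_g ∝ 1/f ∝ 1/sin φ.
V₂ = V₁ · sin φ₁ / sin φ₂ = 39.0 × sin 59° / sin 80°
V₂ = 39.0 × 0.8572/0.9848 = 34 m/s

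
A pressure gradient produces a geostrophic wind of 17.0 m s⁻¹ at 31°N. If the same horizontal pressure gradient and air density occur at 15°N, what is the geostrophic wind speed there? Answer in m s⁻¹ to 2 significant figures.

With the same pressure gradient and density, V_g ∝ 1/f ∝ 1/sin φ.
V₂ = V₁ · sin φ₁ / sin φ₂ = 17.0 × sin 31° / sin 15°
V₂ = 17.0 × 0.5150/0.2588 = 34 m s⁻¹

34 m s⁻¹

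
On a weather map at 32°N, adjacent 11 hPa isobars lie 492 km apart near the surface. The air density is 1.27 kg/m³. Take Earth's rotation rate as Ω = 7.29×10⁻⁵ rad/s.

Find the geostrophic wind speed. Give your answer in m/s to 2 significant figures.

23 m/s

Coriolis parameter at 32°N:
f = 2Ω sin φ = 2 × 7.29×10⁻⁵ × sin 32° = 7.73×10⁻⁵ s⁻¹
Pressure gradient: |∂P/∂n| = 1100 Pa / 492000 m = 2.24×10⁻³ Pa/m
Geostrophic balance (pressure-gradient force = Coriolis force):
V_g = (1/(fρ)) |∂P/∂n| = 2.24×10⁻³ / (7.73×10⁻⁵ × 1.27) = 22.8 m/s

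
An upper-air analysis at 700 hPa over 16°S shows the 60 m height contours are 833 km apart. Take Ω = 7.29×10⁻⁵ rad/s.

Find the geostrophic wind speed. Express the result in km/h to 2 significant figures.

Coriolis parameter at 16°S:
f = 2Ω sin φ = 2 × 7.29×10⁻⁵ × sin 16° = 4.02×10⁻⁵ s⁻¹
Height gradient: |∂Z/∂n| = 60 m / 833000 m = 7.20×10⁻⁵
On a pressure surface, geostrophic balance gives V_g = (g/f)|∂Z/∂n|:
V_g = 9.81 × 7.20×10⁻⁵ / 4.02×10⁻⁵ = 17.6 m/s
Converting: 17.6 m/s × 3.6 = 63 km/h

63 km/h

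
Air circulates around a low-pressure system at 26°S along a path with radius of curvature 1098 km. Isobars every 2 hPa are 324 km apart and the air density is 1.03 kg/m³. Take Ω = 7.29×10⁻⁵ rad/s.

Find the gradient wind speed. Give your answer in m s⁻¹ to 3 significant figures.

Coriolis parameter at 26°S:
f = 2Ω sin φ = 2 × 7.29×10⁻⁵ × sin 26° = 6.39×10⁻⁵ s⁻¹
Pressure gradient: |∂P/∂n| = 200 Pa / 324000 m = 6.17×10⁻⁴ Pa/m
Geostrophic speed: V_g = |∂P/∂n|/(fρ) = 6.17×10⁻⁴/(6.39×10⁻⁵ × 1.03) = 9.38 m/s
Around a low, centrifugal force acts outward with Coriolis, so pressure-gradient force balances both:
(1/ρ)|∂P/∂n| = fV + V²/R  →  V² + fR·V − fR·V_g = 0
With fR = 6.39×10⁻⁵ × 1098×10³ m = 70.2 m/s:
V = [−fR + √((fR)² + 4 fR V_g)]/2 = [−70.2 + √(70.2² + 4×70.2×9.38)]/2 = 8.38 m/s
Subgeostrophic (V < V_g = 9.38 m/s), as expected around a low.

8.38 m s⁻¹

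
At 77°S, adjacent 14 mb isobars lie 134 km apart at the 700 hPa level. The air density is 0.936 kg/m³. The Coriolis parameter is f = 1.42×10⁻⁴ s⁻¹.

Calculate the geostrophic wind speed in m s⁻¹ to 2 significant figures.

Pressure gradient: |∂P/∂n| = 1400 Pa / 134000 m = 1.04×10⁻² Pa/m
Geostrophic balance (pressure-gradient force = Coriolis force):
V_g = (1/(fρ)) |∂P/∂n| = 1.04×10⁻² / (1.42×10⁻⁴ × 0.936) = 78.6 m/s

79 m s⁻¹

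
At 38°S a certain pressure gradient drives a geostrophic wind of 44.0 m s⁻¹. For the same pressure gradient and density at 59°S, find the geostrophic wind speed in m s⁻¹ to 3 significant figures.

31.6 m s⁻¹

With the same pressure gradient and density, V_g ∝ 1/f ∝ 1/sin φ.
V₂ = V₁ · sin φ₁ / sin φ₂ = 44.0 × sin 38° / sin 59°
V₂ = 44.0 × 0.6157/0.8572 = 31.6 m s⁻¹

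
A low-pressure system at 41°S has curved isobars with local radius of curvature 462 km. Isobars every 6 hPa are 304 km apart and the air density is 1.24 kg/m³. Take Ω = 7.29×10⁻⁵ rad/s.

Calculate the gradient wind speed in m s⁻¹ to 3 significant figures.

Coriolis parameter at 41°S:
f = 2Ω sin φ = 2 × 7.29×10⁻⁵ × sin 41° = 9.57×10⁻⁵ s⁻¹
Pressure gradient: |∂P/∂n| = 600 Pa / 304000 m = 1.97×10⁻³ Pa/m
Geostrophic speed: V_g = |∂P/∂n|/(fρ) = 1.97×10⁻³/(9.57×10⁻⁵ × 1.24) = 16.6 m/s
Around a low, centrifugal force acts outward with Coriolis, so pressure-gradient force balances both:
(1/ρ)|∂P/∂n| = fV + V²/R  →  V² + fR·V − fR·V_g = 0
With fR = 9.57×10⁻⁵ × 462×10³ m = 44.2 m/s:
V = [−fR + √((fR)² + 4 fR V_g)]/2 = [−44.2 + √(44.2² + 4×44.2×16.6)]/2 = 12.9 m/s
Subgeostrophic (V < V_g = 16.6 m/s), as expected around a low.

12.9 m s⁻¹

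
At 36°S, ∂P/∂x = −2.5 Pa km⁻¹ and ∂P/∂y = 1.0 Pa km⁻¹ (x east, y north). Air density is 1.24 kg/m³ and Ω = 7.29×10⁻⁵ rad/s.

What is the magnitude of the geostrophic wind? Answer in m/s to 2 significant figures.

Coriolis parameter at 36°S:
f = 2Ω sin φ = 2 × 7.29×10⁻⁵ × sin 36° = 8.57×10⁻⁵ s⁻¹
In the Southern Hemisphere f is negative: f = −8.57×10⁻⁵ s⁻¹.
Component geostrophic relations (x east, y north):
u_g = −(1/(fρ)) ∂P/∂y,  v_g = (1/(fρ)) ∂P/∂x
u_g = −(1.0×10⁻³)/(−8.57×10⁻⁵ × 1.24) = 9.41 m/s;  v_g = (−2.5×10⁻³)/(−8.57×10⁻⁵ × 1.24) = 23.5 m/s
|V_g| = √(u_g² + v_g²) = 25.3 m/s

25 m/s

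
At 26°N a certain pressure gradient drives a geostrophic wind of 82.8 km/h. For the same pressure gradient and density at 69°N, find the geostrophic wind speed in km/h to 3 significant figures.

With the same pressure gradient and density, V_g ∝ 1/f ∝ 1/sin φ.
V₂ = V₁ · sin φ₁ / sin φ₂ = 82.8 × sin 26° / sin 69°
V₂ = 82.8 × 0.4384/0.9336 = 38.9 km/h

38.9 km/h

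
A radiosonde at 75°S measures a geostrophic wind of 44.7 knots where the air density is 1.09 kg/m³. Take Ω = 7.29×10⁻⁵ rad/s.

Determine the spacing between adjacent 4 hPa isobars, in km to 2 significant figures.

110 km

Coriolis parameter at 75°S:
f = 2Ω sin φ = 2 × 7.29×10⁻⁵ × sin 75° = 1.41×10⁻⁴ s⁻¹
Wind speed in SI: 44.7 knots = 23.0 m/s
Geostrophic balance rearranged: |∂P/∂n| = f ρ V_g
|∂P/∂n| = 1.41×10⁻⁴ × 1.09 × 23.0 = 3.53×10⁻³ Pa/m
Isobar spacing: Δn = ΔP/|∂P/∂n| = 400 Pa / 3.53×10⁻³ Pa/m = 113315 m ≈ 110 km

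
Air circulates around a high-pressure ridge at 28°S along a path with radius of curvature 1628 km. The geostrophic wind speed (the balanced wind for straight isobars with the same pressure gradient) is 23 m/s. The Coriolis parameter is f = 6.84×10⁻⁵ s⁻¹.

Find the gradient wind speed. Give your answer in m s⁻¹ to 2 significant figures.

32 m s⁻¹

Around a high, pressure-gradient force acts outward with centrifugal, so Coriolis balances both:
fV = (1/ρ)|∂P/∂n| + V²/R  →  V² − fR·V + fR·V_g = 0
With fR = 6.84×10⁻⁵ × 1628×10³ m = 111 m/s:
V = [fR − √((fR)² − 4 fR V_g)]/2 = [111 − √(111² − 4×111×23)]/2 = 32.5 m/s
Supergeostrophic (V > V_g = 23 m/s), as expected around a high.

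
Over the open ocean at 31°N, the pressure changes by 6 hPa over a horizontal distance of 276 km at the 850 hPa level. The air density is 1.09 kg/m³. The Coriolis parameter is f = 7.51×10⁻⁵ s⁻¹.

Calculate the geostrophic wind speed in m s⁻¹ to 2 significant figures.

27 m s⁻¹

Pressure gradient: |∂P/∂n| = 600 Pa / 276000 m = 2.17×10⁻³ Pa/m
Geostrophic balance (pressure-gradient force = Coriolis force):
V_g = (1/(fρ)) |∂P/∂n| = 2.17×10⁻³ / (7.51×10⁻⁵ × 1.09) = 26.6 m/s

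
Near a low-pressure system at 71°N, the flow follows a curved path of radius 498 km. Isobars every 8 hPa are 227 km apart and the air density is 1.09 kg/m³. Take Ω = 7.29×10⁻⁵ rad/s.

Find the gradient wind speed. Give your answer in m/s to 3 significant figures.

Coriolis parameter at 71°N:
f = 2Ω sin φ = 2 × 7.29×10⁻⁵ × sin 71° = 1.38×10⁻⁴ s⁻¹
Pressure gradient: |∂P/∂n| = 800 Pa / 227000 m = 3.52×10⁻³ Pa/m
Geostrophic speed: V_g = |∂P/∂n|/(fρ) = 3.52×10⁻³/(1.38×10⁻⁴ × 1.09) = 23.5 m/s
Around a low, centrifugal force acts outward with Coriolis, so pressure-gradient force balances both:
(1/ρ)|∂P/∂n| = fV + V²/R  →  V² + fR·V − fR·V_g = 0
With fR = 1.38×10⁻⁴ × 498×10³ m = 68.7 m/s:
V = [−fR + √((fR)² + 4 fR V_g)]/2 = [−68.7 + √(68.7² + 4×68.7×23.5)]/2 = 18.5 m/s
Subgeostrophic (V < V_g = 23.5 m/s), as expected around a low.

18.5 m/s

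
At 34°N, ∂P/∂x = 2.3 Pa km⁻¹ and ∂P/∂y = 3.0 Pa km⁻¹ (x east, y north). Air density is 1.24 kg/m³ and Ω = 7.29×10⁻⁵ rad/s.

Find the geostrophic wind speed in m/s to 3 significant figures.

Coriolis parameter at 34°N:
f = 2Ω sin φ = 2 × 7.29×10⁻⁵ × sin 34° = 8.15×10⁻⁵ s⁻¹
Component geostrophic relations (x east, y north):
u_g = −(1/(fρ)) ∂P/∂y,  v_g = (1/(fρ)) ∂P/∂x
u_g = −(3.0×10⁻³)/(8.15×10⁻⁵ × 1.24) = −29.7 m/s;  v_g = (2.3×10⁻³)/(8.15×10⁻⁵ × 1.24) = 22.8 m/s
|V_g| = √(u_g² + v_g²) = 37.4 m/s

37.4 m/s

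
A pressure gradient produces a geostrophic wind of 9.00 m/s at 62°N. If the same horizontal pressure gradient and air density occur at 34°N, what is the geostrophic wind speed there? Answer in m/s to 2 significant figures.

14 m/s

With the same pressure gradient and density, V_g ∝ 1/f ∝ 1/sin φ.
V₂ = V₁ · sin φ₁ / sin φ₂ = 9.00 × sin 62° / sin 34°
V₂ = 9.00 × 0.8829/0.5592 = 14 m/s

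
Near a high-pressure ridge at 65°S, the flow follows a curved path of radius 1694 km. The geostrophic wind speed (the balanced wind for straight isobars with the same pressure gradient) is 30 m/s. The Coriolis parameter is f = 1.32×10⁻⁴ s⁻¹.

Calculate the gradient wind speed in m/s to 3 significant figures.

35.7 m/s

Around a high, pressure-gradient force acts outward with centrifugal, so Coriolis balances both:
fV = (1/ρ)|∂P/∂n| + V²/R  →  V² − fR·V + fR·V_g = 0
With fR = 1.32×10⁻⁴ × 1694×10³ m = 224 m/s:
V = [fR − √((fR)² − 4 fR V_g)]/2 = [224 − √(224² − 4×224×30)]/2 = 35.7 m/s
Supergeostrophic (V > V_g = 30 m/s), as expected around a high.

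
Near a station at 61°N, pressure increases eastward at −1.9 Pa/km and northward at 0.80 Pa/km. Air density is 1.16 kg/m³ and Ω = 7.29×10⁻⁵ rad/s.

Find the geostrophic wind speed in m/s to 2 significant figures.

14 m/s

Coriolis parameter at 61°N:
f = 2Ω sin φ = 2 × 7.29×10⁻⁵ × sin 61° = 1.28×10⁻⁴ s⁻¹
Component geostrophic relations (x east, y north):
u_g = −(1/(fρ)) ∂P/∂y,  v_g = (1/(fρ)) ∂P/∂x
u_g = −(0.80×10⁻³)/(1.28×10⁻⁴ × 1.16) = −5.41 m/s;  v_g = (−1.9×10⁻³)/(1.28×10⁻⁴ × 1.16) = −12.8 m/s
|V_g| = √(u_g² + v_g²) = 13.9 m/s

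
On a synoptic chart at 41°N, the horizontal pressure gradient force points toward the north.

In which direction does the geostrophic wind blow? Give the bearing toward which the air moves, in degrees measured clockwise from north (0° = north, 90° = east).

090°

The pressure-gradient force points toward the north (bearing 000°).
Geostrophic balance: in the Northern Hemisphere the Coriolis force deflects motion to the right, so the geostrophic wind blows 90° to the right of the pressure-gradient force (low pressure on the left).
Rotating 000° by 90° clockwise gives 090° — the wind blows toward the east.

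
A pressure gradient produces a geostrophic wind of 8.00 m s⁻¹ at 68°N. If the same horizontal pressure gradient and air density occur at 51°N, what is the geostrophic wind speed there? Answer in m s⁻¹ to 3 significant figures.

9.54 m s⁻¹

With the same pressure gradient and density, V_g ∝ 1/f ∝ 1/sin φ.
V₂ = V₁ · sin φ₁ / sin φ₂ = 8.00 × sin 68° / sin 51°
V₂ = 8.00 × 0.9272/0.7771 = 9.54 m s⁻¹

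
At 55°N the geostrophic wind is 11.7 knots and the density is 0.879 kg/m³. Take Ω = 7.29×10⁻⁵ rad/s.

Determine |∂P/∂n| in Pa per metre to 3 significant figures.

6.32×10⁻⁴ Pa/m

Coriolis parameter at 55°N:
f = 2Ω sin φ = 2 × 7.29×10⁻⁵ × sin 55° = 1.19×10⁻⁴ s⁻¹
Wind speed in SI: 11.7 knots = 6.02 m/s
Geostrophic balance rearranged: |∂P/∂n| = f ρ V_g
|∂P/∂n| = 1.19×10⁻⁴ × 0.879 × 6.02 = 6.32×10⁻⁴ Pa/m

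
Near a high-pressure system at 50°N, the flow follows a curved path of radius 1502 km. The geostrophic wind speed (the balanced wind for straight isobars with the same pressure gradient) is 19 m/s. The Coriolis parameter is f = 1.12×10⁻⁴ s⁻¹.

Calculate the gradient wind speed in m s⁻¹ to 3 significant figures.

21.8 m s⁻¹

Around a high, pressure-gradient force acts outward with centrifugal, so Coriolis balances both:
fV = (1/ρ)|∂P/∂n| + V²/R  →  V² − fR·V + fR·V_g = 0
With fR = 1.12×10⁻⁴ × 1502×10³ m = 168 m/s:
V = [fR − √((fR)² − 4 fR V_g)]/2 = [168 − √(168² − 4×168×19)]/2 = 21.8 m/s
Supergeostrophic (V > V_g = 19 m/s), as expected around a high.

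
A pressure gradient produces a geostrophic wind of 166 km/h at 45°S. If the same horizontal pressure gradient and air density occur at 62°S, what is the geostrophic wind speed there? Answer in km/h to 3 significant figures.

133 km/h

With the same pressure gradient and density, V_g ∝ 1/f ∝ 1/sin φ.
V₂ = V₁ · sin φ₁ / sin φ₂ = 166 × sin 45° / sin 62°
V₂ = 166 × 0.7071/0.8829 = 133 km/h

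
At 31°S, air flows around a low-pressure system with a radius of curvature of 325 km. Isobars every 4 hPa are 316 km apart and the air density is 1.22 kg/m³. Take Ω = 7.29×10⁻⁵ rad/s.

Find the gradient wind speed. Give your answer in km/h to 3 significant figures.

35.4 km/h

Coriolis parameter at 31°S:
f = 2Ω sin φ = 2 × 7.29×10⁻⁵ × sin 31° = 7.51×10⁻⁵ s⁻¹
Pressure gradient: |∂P/∂n| = 400 Pa / 316000 m = 1.27×10⁻³ Pa/m
Geostrophic speed: V_g = |∂P/∂n|/(fρ) = 1.27×10⁻³/(7.51×10⁻⁵ × 1.22) = 13.8 m/s
Around a low, centrifugal force acts outward with Coriolis, so pressure-gradient force balances both:
(1/ρ)|∂P/∂n| = fV + V²/R  →  V² + fR·V − fR·V_g = 0
With fR = 7.51×10⁻⁵ × 325×10³ m = 24.4 m/s:
V = [−fR + √((fR)² + 4 fR V_g)]/2 = [−24.4 + √(24.4² + 4×24.4×13.8)]/2 = 9.85 m/s
Subgeostrophic (V < V_g = 13.8 m/s), as expected around a low.
Converting: 9.85 m/s × 3.6 = 35.4 km/h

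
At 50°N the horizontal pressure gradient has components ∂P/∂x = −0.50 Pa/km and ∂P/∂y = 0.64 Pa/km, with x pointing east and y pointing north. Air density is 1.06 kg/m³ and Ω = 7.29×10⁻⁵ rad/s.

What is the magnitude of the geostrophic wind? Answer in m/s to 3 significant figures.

6.86 m/s

Coriolis parameter at 50°N:
f = 2Ω sin φ = 2 × 7.29×10⁻⁵ × sin 50° = 1.12×10⁻⁴ s⁻¹
Component geostrophic relations (x east, y north):
u_g = −(1/(fρ)) ∂P/∂y,  v_g = (1/(fρ)) ∂P/∂x
u_g = −(0.64×10⁻³)/(1.12×10⁻⁴ × 1.06) = −5.41 m/s;  v_g = (−0.50×10⁻³)/(1.12×10⁻⁴ × 1.06) = −4.22 m/s
|V_g| = √(u_g² + v_g²) = 6.86 m/s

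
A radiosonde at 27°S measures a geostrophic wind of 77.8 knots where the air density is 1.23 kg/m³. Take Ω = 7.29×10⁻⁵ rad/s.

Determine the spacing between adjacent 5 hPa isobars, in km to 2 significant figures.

Coriolis parameter at 27°S:
f = 2Ω sin φ = 2 × 7.29×10⁻⁵ × sin 27° = 6.62×10⁻⁵ s⁻¹
Wind speed in SI: 77.8 knots = 40.0 m/s
Geostrophic balance rearranged: |∂P/∂n| = f ρ V_g
|∂P/∂n| = 6.62×10⁻⁵ × 1.23 × 40.0 = 3.26×10⁻³ Pa/m
Isobar spacing: Δn = ΔP/|∂P/∂n| = 500 Pa / 3.26×10⁻³ Pa/m = 153442 m ≈ 150 km

150 km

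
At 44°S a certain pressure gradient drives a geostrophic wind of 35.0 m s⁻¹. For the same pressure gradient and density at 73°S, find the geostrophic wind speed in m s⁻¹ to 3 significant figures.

With the same pressure gradient and density, V_g ∝ 1/f ∝ 1/sin φ.
V₂ = V₁ · sin φ₁ / sin φ₂ = 35.0 × sin 44° / sin 73°
V₂ = 35.0 × 0.6947/0.9563 = 25.4 m s⁻¹

25.4 m s⁻¹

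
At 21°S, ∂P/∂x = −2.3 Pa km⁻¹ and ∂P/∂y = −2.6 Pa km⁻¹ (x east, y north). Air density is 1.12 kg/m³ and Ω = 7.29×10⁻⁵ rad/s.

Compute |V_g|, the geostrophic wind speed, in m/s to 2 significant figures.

59 m/s

Coriolis parameter at 21°S:
f = 2Ω sin φ = 2 × 7.29×10⁻⁵ × sin 21° = 5.23×10⁻⁵ s⁻¹
In the Southern Hemisphere f is negative: f = −5.23×10⁻⁵ s⁻¹.
Component geostrophic relations (x east, y north):
u_g = −(1/(fρ)) ∂P/∂y,  v_g = (1/(fρ)) ∂P/∂x
u_g = −(−2.6×10⁻³)/(−5.23×10⁻⁵ × 1.12) = −44.4 m/s;  v_g = (−2.3×10⁻³)/(−5.23×10⁻⁵ × 1.12) = 39.3 m/s
|V_g| = √(u_g² + v_g²) = 59.3 m/s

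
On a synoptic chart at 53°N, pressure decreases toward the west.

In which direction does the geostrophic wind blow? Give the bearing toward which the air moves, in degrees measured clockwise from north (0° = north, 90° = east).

000°

The pressure-gradient force points toward the west (bearing 270°).
Geostrophic balance: in the Northern Hemisphere the Coriolis force deflects motion to the right, so the geostrophic wind blows 90° to the right of the pressure-gradient force (low pressure on the left).
Rotating 270° by 90° clockwise gives 000° — the wind blows toward the north.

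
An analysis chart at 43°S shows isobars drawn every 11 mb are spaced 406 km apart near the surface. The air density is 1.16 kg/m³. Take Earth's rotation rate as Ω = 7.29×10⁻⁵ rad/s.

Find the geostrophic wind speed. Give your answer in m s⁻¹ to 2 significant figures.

23 m s⁻¹

Coriolis parameter at 43°S:
f = 2Ω sin φ = 2 × 7.29×10⁻⁵ × sin 43° = 9.94×10⁻⁵ s⁻¹
Pressure gradient: |∂P/∂n| = 1100 Pa / 406000 m = 2.71×10⁻³ Pa/m
Geostrophic balance (pressure-gradient force = Coriolis force):
V_g = (1/(fρ)) |∂P/∂n| = 2.71×10⁻³ / (9.94×10⁻⁵ × 1.16) = 23.5 m/s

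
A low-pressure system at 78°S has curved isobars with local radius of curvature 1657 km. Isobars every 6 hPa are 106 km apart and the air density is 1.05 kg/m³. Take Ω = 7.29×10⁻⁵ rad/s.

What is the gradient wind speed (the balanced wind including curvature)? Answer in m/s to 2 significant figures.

Coriolis parameter at 78°S:
f = 2Ω sin φ = 2 × 7.29×10⁻⁵ × sin 78° = 1.43×10⁻⁴ s⁻¹
Pressure gradient: |∂P/∂n| = 600 Pa / 106000 m = 5.66×10⁻³ Pa/m
Geostrophic speed: V_g = |∂P/∂n|/(fρ) = 5.66×10⁻³/(1.43×10⁻⁴ × 1.05) = 37.8 m/s
Around a low, centrifugal force acts outward with Coriolis, so pressure-gradient force balances both:
(1/ρ)|∂P/∂n| = fV + V²/R  →  V² + fR·V − fR·V_g = 0
With fR = 1.43×10⁻⁴ × 1657×10³ m = 236 m/s:
V = [−fR + √((fR)² + 4 fR V_g)]/2 = [−236 + √(236² + 4×236×37.8)]/2 = 33.1 m/s
Subgeostrophic (V < V_g = 37.8 m/s), as expected around a low.

33 m/s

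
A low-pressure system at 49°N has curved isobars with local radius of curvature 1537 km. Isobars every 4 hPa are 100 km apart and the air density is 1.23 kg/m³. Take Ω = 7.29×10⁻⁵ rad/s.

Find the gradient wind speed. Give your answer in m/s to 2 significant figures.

26 m/s

Coriolis parameter at 49°N:
f = 2Ω sin φ = 2 × 7.29×10⁻⁵ × sin 49° = 1.10×10⁻⁴ s⁻¹
Pressure gradient: |∂P/∂n| = 400 Pa / 100000 m = 4.00×10⁻³ Pa/m
Geostrophic speed: V_g = |∂P/∂n|/(fρ) = 4.00×10⁻³/(1.10×10⁻⁴ × 1.23) = 29.6 m/s
Around a low, centrifugal force acts outward with Coriolis, so pressure-gradient force balances both:
(1/ρ)|∂P/∂n| = fV + V²/R  →  V² + fR·V − fR·V_g = 0
With fR = 1.10×10⁻⁴ × 1537×10³ m = 169 m/s:
V = [−fR + √((fR)² + 4 fR V_g)]/2 = [−169 + √(169² + 4×169×29.6)]/2 = 25.7 m/s
Subgeostrophic (V < V_g = 29.6 m/s), as expected around a low.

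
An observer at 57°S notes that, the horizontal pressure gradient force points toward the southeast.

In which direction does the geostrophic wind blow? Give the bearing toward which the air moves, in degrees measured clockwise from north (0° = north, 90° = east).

045°

The pressure-gradient force points toward the southeast (bearing 135°).
Geostrophic balance: in the Southern Hemisphere the Coriolis force deflects motion to the left, so the geostrophic wind blows 90° to the left of the pressure-gradient force (low pressure on the right).
Rotating 135° by 90° counterclockwise gives 045° — the wind blows toward the northeast.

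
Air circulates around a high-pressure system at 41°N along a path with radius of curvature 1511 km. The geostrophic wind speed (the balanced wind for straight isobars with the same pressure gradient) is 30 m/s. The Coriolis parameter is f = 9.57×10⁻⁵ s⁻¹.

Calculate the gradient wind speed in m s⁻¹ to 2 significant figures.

Around a high, pressure-gradient force acts outward with centrifugal, so Coriolis balances both:
fV = (1/ρ)|∂P/∂n| + V²/R  →  V² − fR·V + fR·V_g = 0
With fR = 9.57×10⁻⁵ × 1511×10³ m = 145 m/s:
V = [fR − √((fR)² − 4 fR V_g)]/2 = [145 − √(145² − 4×145×30)]/2 = 42.5 m/s
Supergeostrophic (V > V_g = 30 m/s), as expected around a high.

42 m s⁻¹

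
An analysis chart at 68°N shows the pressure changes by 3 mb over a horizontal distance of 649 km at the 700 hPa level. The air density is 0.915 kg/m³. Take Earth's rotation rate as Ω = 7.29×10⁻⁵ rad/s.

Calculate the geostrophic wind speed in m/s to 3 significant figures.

Coriolis parameter at 68°N:
f = 2Ω sin φ = 2 × 7.29×10⁻⁵ × sin 68° = 1.35×10⁻⁴ s⁻¹
Pressure gradient: |∂P/∂n| = 300 Pa / 649000 m = 4.62×10⁻⁴ Pa/m
Geostrophic balance (pressure-gradient force = Coriolis force):
V_g = (1/(fρ)) |∂P/∂n| = 4.62×10⁻⁴ / (1.35×10⁻⁴ × 0.915) = 3.74 m/s

3.74 m/s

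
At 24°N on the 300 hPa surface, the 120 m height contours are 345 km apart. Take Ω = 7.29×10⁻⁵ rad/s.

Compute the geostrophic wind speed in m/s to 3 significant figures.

57.5 m/s

Coriolis parameter at 24°N:
f = 2Ω sin φ = 2 × 7.29×10⁻⁵ × sin 24° = 5.93×10⁻⁵ s⁻¹
Height gradient: |∂Z/∂n| = 120 m / 345000 m = 3.48×10⁻⁴
On a pressure surface, geostrophic balance gives V_g = (g/f)|∂Z/∂n|:
V_g = 9.81 × 3.48×10⁻⁴ / 5.93×10⁻⁵ = 57.5 m/s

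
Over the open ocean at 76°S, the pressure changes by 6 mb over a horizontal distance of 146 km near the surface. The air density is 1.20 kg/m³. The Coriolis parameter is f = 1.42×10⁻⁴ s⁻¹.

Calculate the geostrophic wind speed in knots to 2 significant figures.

47 knots

Pressure gradient: |∂P/∂n| = 600 Pa / 146000 m = 4.11×10⁻³ Pa/m
Geostrophic balance (pressure-gradient force = Coriolis force):
V_g = (1/(fρ)) |∂P/∂n| = 4.11×10⁻³ / (1.42×10⁻⁴ × 1.20) = 24.1 m/s
Converting: 24.1 m/s × 1.944 = 47 knots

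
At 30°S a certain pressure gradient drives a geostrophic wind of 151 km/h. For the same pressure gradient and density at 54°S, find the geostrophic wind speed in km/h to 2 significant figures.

93 km/h

With the same pressure gradient and density, V_g ∝ 1/f ∝ 1/sin φ.
V₂ = V₁ · sin φ₁ / sin φ₂ = 151 × sin 30° / sin 54°
V₂ = 151 × 0.5000/0.8090 = 93 km/h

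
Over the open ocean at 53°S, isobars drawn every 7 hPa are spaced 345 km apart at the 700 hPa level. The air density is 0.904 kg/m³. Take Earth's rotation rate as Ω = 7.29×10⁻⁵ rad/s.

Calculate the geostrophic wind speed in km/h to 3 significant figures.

69.4 km/h

Coriolis parameter at 53°S:
f = 2Ω sin φ = 2 × 7.29×10⁻⁵ × sin 53° = 1.16×10⁻⁴ s⁻¹
Pressure gradient: |∂P/∂n| = 700 Pa / 345000 m = 2.03×10⁻³ Pa/m
Geostrophic balance (pressure-gradient force = Coriolis force):
V_g = (1/(fρ)) |∂P/∂n| = 2.03×10⁻³ / (1.16×10⁻⁴ × 0.904) = 19.3 m/s
Converting: 19.3 m/s × 3.6 = 69.4 km/h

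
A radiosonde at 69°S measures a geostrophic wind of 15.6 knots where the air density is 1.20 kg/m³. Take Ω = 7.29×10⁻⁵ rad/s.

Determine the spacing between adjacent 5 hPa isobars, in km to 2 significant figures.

Coriolis parameter at 69°S:
f = 2Ω sin φ = 2 × 7.29×10⁻⁵ × sin 69° = 1.36×10⁻⁴ s⁻¹
Wind speed in SI: 15.6 knots = 8.03 m/s
Geostrophic balance rearranged: |∂P/∂n| = f ρ V_g
|∂P/∂n| = 1.36×10⁻⁴ × 1.20 × 8.03 = 1.31×10⁻³ Pa/m
Isobar spacing: Δn = ΔP/|∂P/∂n| = 500 Pa / 1.31×10⁻³ Pa/m = 381432 m ≈ 380 km

380 km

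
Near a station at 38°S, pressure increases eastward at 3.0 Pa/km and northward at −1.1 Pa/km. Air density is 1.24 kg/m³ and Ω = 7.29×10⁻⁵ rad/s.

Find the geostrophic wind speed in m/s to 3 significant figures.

28.7 m/s

Coriolis parameter at 38°S:
f = 2Ω sin φ = 2 × 7.29×10⁻⁵ × sin 38° = 8.98×10⁻⁵ s⁻¹
In the Southern Hemisphere f is negative: f = −8.98×10⁻⁵ s⁻¹.
Component geostrophic relations (x east, y north):
u_g = −(1/(fρ)) ∂P/∂y,  v_g = (1/(fρ)) ∂P/∂x
u_g = −(−1.1×10⁻³)/(−8.98×10⁻⁵ × 1.24) = −9.88 m/s;  v_g = (3.0×10⁻³)/(−8.98×10⁻⁵ × 1.24) = −27.0 m/s
|V_g| = √(u_g² + v_g²) = 28.7 m/s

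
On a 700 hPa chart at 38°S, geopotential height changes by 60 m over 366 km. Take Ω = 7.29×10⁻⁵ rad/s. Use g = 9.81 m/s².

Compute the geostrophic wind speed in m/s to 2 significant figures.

Coriolis parameter at 38°S:
f = 2Ω sin φ = 2 × 7.29×10⁻⁵ × sin 38° = 8.98×10⁻⁵ s⁻¹
Height gradient: |∂Z/∂n| = 60 m / 366000 m = 1.64×10⁻⁴
On a pressure surface, geostrophic balance gives V_g = (g/f)|∂Z/∂n|:
V_g = 9.81 × 1.64×10⁻⁴ / 8.98×10⁻⁵ = 17.9 m/s

18 m/s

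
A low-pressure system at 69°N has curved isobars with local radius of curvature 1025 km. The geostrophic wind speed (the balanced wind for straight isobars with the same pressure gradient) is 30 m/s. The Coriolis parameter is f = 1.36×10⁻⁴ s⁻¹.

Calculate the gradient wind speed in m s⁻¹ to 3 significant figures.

25.4 m s⁻¹

Around a low, centrifugal force acts outward with Coriolis, so pressure-gradient force balances both:
(1/ρ)|∂P/∂n| = fV + V²/R  →  V² + fR·V − fR·V_g = 0
With fR = 1.36×10⁻⁴ × 1025×10³ m = 139 m/s:
V = [−fR + √((fR)² + 4 fR V_g)]/2 = [−139 + √(139² + 4×139×30)]/2 = 25.4 m/s
Subgeostrophic (V < V_g = 30 m/s), as expected around a low.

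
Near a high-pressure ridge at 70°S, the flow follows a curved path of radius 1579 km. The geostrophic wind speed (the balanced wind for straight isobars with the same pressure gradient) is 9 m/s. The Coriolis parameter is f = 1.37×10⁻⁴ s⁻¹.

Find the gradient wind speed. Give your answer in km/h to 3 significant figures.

Around a high, pressure-gradient force acts outward with centrifugal, so Coriolis balances both:
fV = (1/ρ)|∂P/∂n| + V²/R  →  V² − fR·V + fR·V_g = 0
With fR = 1.37×10⁻⁴ × 1579×10³ m = 216 m/s:
V = [fR − √((fR)² − 4 fR V_g)]/2 = [216 − √(216² − 4×216×9)]/2 = 9.41 m/s
Supergeostrophic (V > V_g = 9 m/s), as expected around a high.
Converting: 9.41 m/s × 3.6 = 33.9 km/h

33.9 km/h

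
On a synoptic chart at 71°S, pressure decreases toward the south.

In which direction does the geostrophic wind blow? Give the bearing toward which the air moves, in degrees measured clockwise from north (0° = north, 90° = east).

The pressure-gradient force points toward the south (bearing 180°).
Geostrophic balance: in the Southern Hemisphere the Coriolis force deflects motion to the left, so the geostrophic wind blows 90° to the left of the pressure-gradient force (low pressure on the right).
Rotating 180° by 90° counterclockwise gives 090° — the wind blows toward the east.

090°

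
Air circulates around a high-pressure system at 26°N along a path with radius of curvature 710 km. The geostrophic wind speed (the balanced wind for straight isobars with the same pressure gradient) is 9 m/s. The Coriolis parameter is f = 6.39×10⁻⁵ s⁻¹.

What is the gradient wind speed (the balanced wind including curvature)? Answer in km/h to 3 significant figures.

44.6 km/h

Around a high, pressure-gradient force acts outward with centrifugal, so Coriolis balances both:
fV = (1/ρ)|∂P/∂n| + V²/R  →  V² − fR·V + fR·V_g = 0
With fR = 6.39×10⁻⁵ × 710×10³ m = 45.4 m/s:
V = [fR − √((fR)² − 4 fR V_g)]/2 = [45.4 − √(45.4² − 4×45.4×9)]/2 = 12.4 m/s
Supergeostrophic (V > V_g = 9 m/s), as expected around a high.
Converting: 12.4 m/s × 3.6 = 44.6 km/h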